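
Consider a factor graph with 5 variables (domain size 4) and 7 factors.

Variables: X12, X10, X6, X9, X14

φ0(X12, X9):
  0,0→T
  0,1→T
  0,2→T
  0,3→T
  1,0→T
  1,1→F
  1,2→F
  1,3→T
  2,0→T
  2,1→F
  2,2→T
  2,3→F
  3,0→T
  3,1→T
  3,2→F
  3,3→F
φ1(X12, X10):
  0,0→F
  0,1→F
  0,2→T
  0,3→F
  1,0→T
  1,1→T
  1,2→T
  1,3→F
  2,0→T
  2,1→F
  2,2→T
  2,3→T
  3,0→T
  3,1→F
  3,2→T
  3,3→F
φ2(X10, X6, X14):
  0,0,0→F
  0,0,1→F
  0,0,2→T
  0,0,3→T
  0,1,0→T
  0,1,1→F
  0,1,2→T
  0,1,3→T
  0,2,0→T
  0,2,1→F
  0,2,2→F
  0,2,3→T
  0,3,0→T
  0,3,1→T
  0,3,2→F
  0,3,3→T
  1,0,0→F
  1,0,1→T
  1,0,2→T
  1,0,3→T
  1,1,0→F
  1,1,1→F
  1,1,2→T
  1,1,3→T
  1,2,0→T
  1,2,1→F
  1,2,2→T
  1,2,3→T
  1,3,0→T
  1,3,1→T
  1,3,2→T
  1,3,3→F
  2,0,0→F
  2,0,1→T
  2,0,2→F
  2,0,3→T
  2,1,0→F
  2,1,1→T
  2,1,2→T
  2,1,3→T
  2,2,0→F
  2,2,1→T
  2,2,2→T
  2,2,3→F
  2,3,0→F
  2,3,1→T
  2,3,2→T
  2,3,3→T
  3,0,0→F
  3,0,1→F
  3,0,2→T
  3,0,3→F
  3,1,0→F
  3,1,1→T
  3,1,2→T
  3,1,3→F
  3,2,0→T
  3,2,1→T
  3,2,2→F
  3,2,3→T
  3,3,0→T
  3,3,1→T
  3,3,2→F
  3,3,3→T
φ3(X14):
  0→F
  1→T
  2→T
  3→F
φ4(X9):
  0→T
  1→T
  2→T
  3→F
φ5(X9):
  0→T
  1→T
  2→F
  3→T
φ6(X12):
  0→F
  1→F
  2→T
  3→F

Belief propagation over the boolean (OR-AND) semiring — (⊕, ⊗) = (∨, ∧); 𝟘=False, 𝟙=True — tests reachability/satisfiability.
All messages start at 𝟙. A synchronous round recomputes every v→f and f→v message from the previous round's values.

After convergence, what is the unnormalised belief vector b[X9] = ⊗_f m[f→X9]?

init: all messages = 𝟙 over 4 values
r1 m[φ0→X12] = [T, T, T, T]
r1 m[φ0→X9] = [T, T, T, T]
r1 m[φ1→X12] = [T, T, T, T]
r1 m[φ1→X10] = [T, T, T, T]
r1 m[φ2→X10] = [T, T, T, T]
r1 m[φ2→X6] = [T, T, T, T]
r1 m[φ2→X14] = [T, T, T, T]
r1 m[φ3→X14] = [F, T, T, F]
r1 m[φ4→X9] = [T, T, T, F]
r1 m[φ5→X9] = [T, T, F, T]
r1 m[φ6→X12] = [F, F, T, F]
r1 m[X12→φ0] = [T, T, T, T]
r1 m[X12→φ1] = [T, T, T, T]
r1 m[X12→φ6] = [T, T, T, T]
r1 m[X10→φ1] = [T, T, T, T]
r1 m[X10→φ2] = [T, T, T, T]
r1 m[X6→φ2] = [T, T, T, T]
r1 m[X9→φ0] = [T, T, T, T]
r1 m[X9→φ4] = [T, T, T, T]
r1 m[X9→φ5] = [T, T, T, T]
r1 m[X14→φ2] = [T, T, T, T]
r1 m[X14→φ3] = [T, T, T, T]
r2 m[φ0→X12] = [T, T, T, T]
r2 m[φ0→X9] = [T, T, T, T]
r2 m[φ1→X12] = [T, T, T, T]
r2 m[φ1→X10] = [T, T, T, T]
r2 m[φ2→X10] = [T, T, T, T]
r2 m[φ2→X6] = [T, T, T, T]
r2 m[φ2→X14] = [T, T, T, T]
r2 m[φ3→X14] = [F, T, T, F]
r2 m[φ4→X9] = [T, T, T, F]
r2 m[φ5→X9] = [T, T, F, T]
r2 m[φ6→X12] = [F, F, T, F]
r2 m[X12→φ0] = [F, F, T, F]
r2 m[X12→φ1] = [F, F, T, F]
r2 m[X12→φ6] = [T, T, T, T]
r2 m[X10→φ1] = [T, T, T, T]
r2 m[X10→φ2] = [T, T, T, T]
r2 m[X6→φ2] = [T, T, T, T]
r2 m[X9→φ0] = [T, T, F, F]
r2 m[X9→φ4] = [T, T, F, T]
r2 m[X9→φ5] = [T, T, T, F]
r2 m[X14→φ2] = [F, T, T, F]
r2 m[X14→φ3] = [T, T, T, T]
r3 m[φ0→X12] = [T, T, T, T]
r3 m[φ0→X9] = [T, F, T, F]
r3 m[φ1→X12] = [T, T, T, T]
r3 m[φ1→X10] = [T, F, T, T]
r3 m[φ2→X10] = [T, T, T, T]
r3 m[φ2→X6] = [T, T, T, T]
r3 m[φ2→X14] = [T, T, T, T]
r3 m[φ3→X14] = [F, T, T, F]
r3 m[φ4→X9] = [T, T, T, F]
r3 m[φ5→X9] = [T, T, F, T]
r3 m[φ6→X12] = [F, F, T, F]
r3 m[X12→φ0] = [F, F, T, F]
r3 m[X12→φ1] = [F, F, T, F]
r3 m[X12→φ6] = [T, T, T, T]
r3 m[X10→φ1] = [T, T, T, T]
r3 m[X10→φ2] = [T, T, T, T]
r3 m[X6→φ2] = [T, T, T, T]
r3 m[X9→φ0] = [T, T, F, F]
r3 m[X9→φ4] = [T, T, F, T]
r3 m[X9→φ5] = [T, T, T, F]
r3 m[X14→φ2] = [F, T, T, F]
r3 m[X14→φ3] = [T, T, T, T]
r4 m[φ0→X12] = [T, T, T, T]
r4 m[φ0→X9] = [T, F, T, F]
r4 m[φ1→X12] = [T, T, T, T]
r4 m[φ1→X10] = [T, F, T, T]
r4 m[φ2→X10] = [T, T, T, T]
r4 m[φ2→X6] = [T, T, T, T]
r4 m[φ2→X14] = [T, T, T, T]
r4 m[φ3→X14] = [F, T, T, F]
r4 m[φ4→X9] = [T, T, T, F]
r4 m[φ5→X9] = [T, T, F, T]
r4 m[φ6→X12] = [F, F, T, F]
r4 m[X12→φ0] = [F, F, T, F]
r4 m[X12→φ1] = [F, F, T, F]
r4 m[X12→φ6] = [T, T, T, T]
r4 m[X10→φ1] = [T, T, T, T]
r4 m[X10→φ2] = [T, F, T, T]
r4 m[X6→φ2] = [T, T, T, T]
r4 m[X9→φ0] = [T, T, F, F]
r4 m[X9→φ4] = [T, F, F, F]
r4 m[X9→φ5] = [T, F, T, F]
r4 m[X14→φ2] = [F, T, T, F]
r4 m[X14→φ3] = [T, T, T, T]
r5 m[φ0→X12] = [T, T, T, T]
r5 m[φ0→X9] = [T, F, T, F]
r5 m[φ1→X12] = [T, T, T, T]
r5 m[φ1→X10] = [T, F, T, T]
r5 m[φ2→X10] = [T, T, T, T]
r5 m[φ2→X6] = [T, T, T, T]
r5 m[φ2→X14] = [T, T, T, T]
r5 m[φ3→X14] = [F, T, T, F]
r5 m[φ4→X9] = [T, T, T, F]
r5 m[φ5→X9] = [T, T, F, T]
r5 m[φ6→X12] = [F, F, T, F]
r5 m[X12→φ0] = [F, F, T, F]
r5 m[X12→φ1] = [F, F, T, F]
r5 m[X12→φ6] = [T, T, T, T]
r5 m[X10→φ1] = [T, T, T, T]
r5 m[X10→φ2] = [T, F, T, T]
r5 m[X6→φ2] = [T, T, T, T]
r5 m[X9→φ0] = [T, T, F, F]
r5 m[X9→φ4] = [T, F, F, F]
r5 m[X9→φ5] = [T, F, T, F]
r5 m[X14→φ2] = [F, T, T, F]
r5 m[X14→φ3] = [T, T, T, T]
fixed point reached at round 5
b[X9] = ⊗ incoming = [T, F, F, F]

b[X9] = [T, F, F, F]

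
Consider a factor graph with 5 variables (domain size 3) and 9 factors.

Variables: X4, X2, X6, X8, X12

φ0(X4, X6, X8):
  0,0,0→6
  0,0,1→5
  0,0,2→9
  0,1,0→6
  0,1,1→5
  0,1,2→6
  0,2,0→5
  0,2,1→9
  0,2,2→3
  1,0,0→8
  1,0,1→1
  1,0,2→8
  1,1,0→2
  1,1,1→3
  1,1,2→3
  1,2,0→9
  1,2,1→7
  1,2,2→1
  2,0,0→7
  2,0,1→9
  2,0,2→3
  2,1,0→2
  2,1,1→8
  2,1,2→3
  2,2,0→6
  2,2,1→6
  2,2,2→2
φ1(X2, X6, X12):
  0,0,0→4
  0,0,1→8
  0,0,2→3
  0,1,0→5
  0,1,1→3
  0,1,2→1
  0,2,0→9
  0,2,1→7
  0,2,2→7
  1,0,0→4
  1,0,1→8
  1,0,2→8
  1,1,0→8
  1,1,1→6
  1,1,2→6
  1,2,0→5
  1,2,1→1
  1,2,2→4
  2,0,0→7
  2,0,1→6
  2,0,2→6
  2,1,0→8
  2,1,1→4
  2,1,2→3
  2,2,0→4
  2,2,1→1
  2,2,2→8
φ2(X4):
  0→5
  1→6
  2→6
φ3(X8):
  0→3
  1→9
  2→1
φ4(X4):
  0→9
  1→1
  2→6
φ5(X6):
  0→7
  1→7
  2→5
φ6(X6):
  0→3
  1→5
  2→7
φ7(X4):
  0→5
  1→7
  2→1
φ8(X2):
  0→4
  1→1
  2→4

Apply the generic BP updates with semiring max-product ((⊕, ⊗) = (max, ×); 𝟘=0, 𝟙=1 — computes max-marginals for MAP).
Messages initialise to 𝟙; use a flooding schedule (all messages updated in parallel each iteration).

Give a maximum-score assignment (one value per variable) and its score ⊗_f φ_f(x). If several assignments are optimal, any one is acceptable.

assignment: (X4=0, X2=0, X6=2, X8=1, X12=0); score = 22963500

init: all messages = 𝟙 over 3 values
r1 m[φ0→X4] = [9, 9, 9]
r1 m[φ0→X6] = [9, 8, 9]
r1 m[φ0→X8] = [9, 9, 9]
r1 m[φ1→X2] = [9, 8, 8]
r1 m[φ1→X6] = [8, 8, 9]
r1 m[φ1→X12] = [9, 8, 8]
r1 m[φ2→X4] = [5, 6, 6]
r1 m[φ3→X8] = [3, 9, 1]
r1 m[φ4→X4] = [9, 1, 6]
r1 m[φ5→X6] = [7, 7, 5]
r1 m[φ6→X6] = [3, 5, 7]
r1 m[φ7→X4] = [5, 7, 1]
r1 m[φ8→X2] = [4, 1, 4]
r1 m[X4→φ0] = [1, 1, 1]
r1 m[X4→φ2] = [1, 1, 1]
r1 m[X4→φ4] = [1, 1, 1]
r1 m[X4→φ7] = [1, 1, 1]
r1 m[X2→φ1] = [1, 1, 1]
r1 m[X2→φ8] = [1, 1, 1]
r1 m[X6→φ0] = [1, 1, 1]
r1 m[X6→φ1] = [1, 1, 1]
r1 m[X6→φ5] = [1, 1, 1]
r1 m[X6→φ6] = [1, 1, 1]
r1 m[X8→φ0] = [1, 1, 1]
r1 m[X8→φ3] = [1, 1, 1]
r1 m[X12→φ1] = [1, 1, 1]
r2 m[φ0→X4] = [9, 9, 9]
r2 m[φ0→X6] = [9, 8, 9]
r2 m[φ0→X8] = [9, 9, 9]
r2 m[φ1→X2] = [9, 8, 8]
r2 m[φ1→X6] = [8, 8, 9]
r2 m[φ1→X12] = [9, 8, 8]
r2 m[φ2→X4] = [5, 6, 6]
r2 m[φ3→X8] = [3, 9, 1]
r2 m[φ4→X4] = [9, 1, 6]
r2 m[φ5→X6] = [7, 7, 5]
r2 m[φ6→X6] = [3, 5, 7]
r2 m[φ7→X4] = [5, 7, 1]
r2 m[φ8→X2] = [4, 1, 4]
r2 m[X4→φ0] = [225, 42, 36]
r2 m[X4→φ2] = [405, 63, 54]
r2 m[X4→φ4] = [225, 378, 54]
r2 m[X4→φ7] = [405, 54, 324]
r2 m[X2→φ1] = [4, 1, 4]
r2 m[X2→φ8] = [9, 8, 8]
r2 m[X6→φ0] = [168, 280, 315]
r2 m[X6→φ1] = [189, 280, 315]
r2 m[X6→φ5] = [216, 320, 567]
r2 m[X6→φ6] = [504, 448, 405]
r2 m[X8→φ0] = [3, 9, 1]
r2 m[X8→φ3] = [9, 9, 9]
r2 m[X12→φ1] = [1, 1, 1]
r3 m[φ0→X4] = [25515, 19845, 20160]
r3 m[φ0→X6] = [10125, 10125, 18225]
r3 m[φ0→X8] = [378000, 637875, 378000]
r3 m[φ1→X2] = [2835, 2240, 2520]
r3 m[φ1→X6] = [32, 32, 36]
r3 m[φ1→X12] = [11340, 8820, 10080]
r3 m[φ2→X4] = [5, 6, 6]
r3 m[φ3→X8] = [3, 9, 1]
r3 m[φ4→X4] = [9, 1, 6]
r3 m[φ5→X6] = [7, 7, 5]
r3 m[φ6→X6] = [3, 5, 7]
r3 m[φ7→X4] = [5, 7, 1]
r3 m[φ8→X2] = [4, 1, 4]
r3 m[X4→φ0] = [225, 42, 36]
r3 m[X4→φ2] = [405, 63, 54]
r3 m[X4→φ4] = [225, 378, 54]
r3 m[X4→φ7] = [405, 54, 324]
r3 m[X2→φ1] = [4, 1, 4]
r3 m[X2→φ8] = [9, 8, 8]
r3 m[X6→φ0] = [168, 280, 315]
r3 m[X6→φ1] = [189, 280, 315]
r3 m[X6→φ5] = [216, 320, 567]
r3 m[X6→φ6] = [504, 448, 405]
r3 m[X8→φ0] = [3, 9, 1]
r3 m[X8→φ3] = [9, 9, 9]
r3 m[X12→φ1] = [1, 1, 1]
r4 m[φ0→X4] = [25515, 19845, 20160]
r4 m[φ0→X6] = [10125, 10125, 18225]
r4 m[φ0→X8] = [378000, 637875, 378000]
r4 m[φ1→X2] = [2835, 2240, 2520]
r4 m[φ1→X6] = [32, 32, 36]
r4 m[φ1→X12] = [11340, 8820, 10080]
r4 m[φ2→X4] = [5, 6, 6]
r4 m[φ3→X8] = [3, 9, 1]
r4 m[φ4→X4] = [9, 1, 6]
r4 m[φ5→X6] = [7, 7, 5]
r4 m[φ6→X6] = [3, 5, 7]
r4 m[φ7→X4] = [5, 7, 1]
r4 m[φ8→X2] = [4, 1, 4]
r4 m[X4→φ0] = [225, 42, 36]
r4 m[X4→φ2] = [1148175, 138915, 120960]
r4 m[X4→φ4] = [637875, 833490, 120960]
r4 m[X4→φ7] = [1148175, 119070, 725760]
r4 m[X2→φ1] = [4, 1, 4]
r4 m[X2→φ8] = [2835, 2240, 2520]
r4 m[X6→φ0] = [672, 1120, 1260]
r4 m[X6→φ1] = [212625, 354375, 637875]
r4 m[X6→φ5] = [972000, 1620000, 4592700]
r4 m[X6→φ6] = [2268000, 2268000, 3280500]
r4 m[X8→φ0] = [3, 9, 1]
r4 m[X8→φ3] = [378000, 637875, 378000]
r4 m[X12→φ1] = [1, 1, 1]
r5 m[φ0→X4] = [102060, 79380, 80640]
r5 m[φ0→X6] = [10125, 10125, 18225]
r5 m[φ0→X8] = [1512000, 2551500, 1512000]
r5 m[φ1→X2] = [5740875, 3189375, 5103000]
r5 m[φ1→X6] = [32, 32, 36]
r5 m[φ1→X12] = [22963500, 17860500, 20412000]
r5 m[φ2→X4] = [5, 6, 6]
r5 m[φ3→X8] = [3, 9, 1]
r5 m[φ4→X4] = [9, 1, 6]
r5 m[φ5→X6] = [7, 7, 5]
r5 m[φ6→X6] = [3, 5, 7]
r5 m[φ7→X4] = [5, 7, 1]
r5 m[φ8→X2] = [4, 1, 4]
r5 m[X4→φ0] = [225, 42, 36]
r5 m[X4→φ2] = [1148175, 138915, 120960]
r5 m[X4→φ4] = [637875, 833490, 120960]
r5 m[X4→φ7] = [1148175, 119070, 725760]
r5 m[X2→φ1] = [4, 1, 4]
r5 m[X2→φ8] = [2835, 2240, 2520]
r5 m[X6→φ0] = [672, 1120, 1260]
r5 m[X6→φ1] = [212625, 354375, 637875]
r5 m[X6→φ5] = [972000, 1620000, 4592700]
r5 m[X6→φ6] = [2268000, 2268000, 3280500]
r5 m[X8→φ0] = [3, 9, 1]
r5 m[X8→φ3] = [378000, 637875, 378000]
r5 m[X12→φ1] = [1, 1, 1]
r6 m[φ0→X4] = [102060, 79380, 80640]
r6 m[φ0→X6] = [10125, 10125, 18225]
r6 m[φ0→X8] = [1512000, 2551500, 1512000]
r6 m[φ1→X2] = [5740875, 3189375, 5103000]
r6 m[φ1→X6] = [32, 32, 36]
r6 m[φ1→X12] = [22963500, 17860500, 20412000]
r6 m[φ2→X4] = [5, 6, 6]
r6 m[φ3→X8] = [3, 9, 1]
r6 m[φ4→X4] = [9, 1, 6]
r6 m[φ5→X6] = [7, 7, 5]
r6 m[φ6→X6] = [3, 5, 7]
r6 m[φ7→X4] = [5, 7, 1]
r6 m[φ8→X2] = [4, 1, 4]
r6 m[X4→φ0] = [225, 42, 36]
r6 m[X4→φ2] = [4592700, 555660, 483840]
r6 m[X4→φ4] = [2551500, 3333960, 483840]
r6 m[X4→φ7] = [4592700, 476280, 2903040]
r6 m[X2→φ1] = [4, 1, 4]
r6 m[X2→φ8] = [5740875, 3189375, 5103000]
r6 m[X6→φ0] = [672, 1120, 1260]
r6 m[X6→φ1] = [212625, 354375, 637875]
r6 m[X6→φ5] = [972000, 1620000, 4592700]
r6 m[X6→φ6] = [2268000, 2268000, 3280500]
r6 m[X8→φ0] = [3, 9, 1]
r6 m[X8→φ3] = [1512000, 2551500, 1512000]
r6 m[X12→φ1] = [1, 1, 1]
r7 m[φ0→X4] = [102060, 79380, 80640]
r7 m[φ0→X6] = [10125, 10125, 18225]
r7 m[φ0→X8] = [1512000, 2551500, 1512000]
r7 m[φ1→X2] = [5740875, 3189375, 5103000]
r7 m[φ1→X6] = [32, 32, 36]
r7 m[φ1→X12] = [22963500, 17860500, 20412000]
r7 m[φ2→X4] = [5, 6, 6]
r7 m[φ3→X8] = [3, 9, 1]
r7 m[φ4→X4] = [9, 1, 6]
r7 m[φ5→X6] = [7, 7, 5]
r7 m[φ6→X6] = [3, 5, 7]
r7 m[φ7→X4] = [5, 7, 1]
r7 m[φ8→X2] = [4, 1, 4]
r7 m[X4→φ0] = [225, 42, 36]
r7 m[X4→φ2] = [4592700, 555660, 483840]
r7 m[X4→φ4] = [2551500, 3333960, 483840]
r7 m[X4→φ7] = [4592700, 476280, 2903040]
r7 m[X2→φ1] = [4, 1, 4]
r7 m[X2→φ8] = [5740875, 3189375, 5103000]
r7 m[X6→φ0] = [672, 1120, 1260]
r7 m[X6→φ1] = [212625, 354375, 637875]
r7 m[X6→φ5] = [972000, 1620000, 4592700]
r7 m[X6→φ6] = [2268000, 2268000, 3280500]
r7 m[X8→φ0] = [3, 9, 1]
r7 m[X8→φ3] = [1512000, 2551500, 1512000]
r7 m[X12→φ1] = [1, 1, 1]
fixed point reached at round 7
traceback from X4: (X4=0, X2=0, X6=2, X8=1, X12=0), score=22963500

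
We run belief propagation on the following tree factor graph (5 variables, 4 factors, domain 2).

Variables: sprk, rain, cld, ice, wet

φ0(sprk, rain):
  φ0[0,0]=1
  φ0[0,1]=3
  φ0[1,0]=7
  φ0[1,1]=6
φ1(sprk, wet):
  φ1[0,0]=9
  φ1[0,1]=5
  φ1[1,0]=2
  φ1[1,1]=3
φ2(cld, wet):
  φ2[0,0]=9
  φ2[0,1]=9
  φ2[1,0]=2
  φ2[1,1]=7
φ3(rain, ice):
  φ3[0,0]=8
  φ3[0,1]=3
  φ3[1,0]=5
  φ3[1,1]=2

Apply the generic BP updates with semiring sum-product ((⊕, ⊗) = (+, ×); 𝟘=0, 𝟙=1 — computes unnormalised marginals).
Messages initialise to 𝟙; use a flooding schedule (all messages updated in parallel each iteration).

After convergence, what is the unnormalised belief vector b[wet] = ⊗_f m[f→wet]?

b[wet] = [5786, 8272]

init: all messages = 𝟙 over 2 values
r1 m[φ0→sprk] = [4, 13]
r1 m[φ0→rain] = [8, 9]
r1 m[φ1→sprk] = [14, 5]
r1 m[φ1→wet] = [11, 8]
r1 m[φ2→cld] = [18, 9]
r1 m[φ2→wet] = [11, 16]
r1 m[φ3→rain] = [11, 7]
r1 m[φ3→ice] = [13, 5]
r1 m[sprk→φ0] = [1, 1]
r1 m[sprk→φ1] = [1, 1]
r1 m[rain→φ0] = [1, 1]
r1 m[rain→φ3] = [1, 1]
r1 m[cld→φ2] = [1, 1]
r1 m[ice→φ3] = [1, 1]
r1 m[wet→φ1] = [1, 1]
r1 m[wet→φ2] = [1, 1]
r2 m[φ0→sprk] = [4, 13]
r2 m[φ0→rain] = [8, 9]
r2 m[φ1→sprk] = [14, 5]
r2 m[φ1→wet] = [11, 8]
r2 m[φ2→cld] = [18, 9]
r2 m[φ2→wet] = [11, 16]
r2 m[φ3→rain] = [11, 7]
r2 m[φ3→ice] = [13, 5]
r2 m[sprk→φ0] = [14, 5]
r2 m[sprk→φ1] = [4, 13]
r2 m[rain→φ0] = [11, 7]
r2 m[rain→φ3] = [8, 9]
r2 m[cld→φ2] = [1, 1]
r2 m[ice→φ3] = [1, 1]
r2 m[wet→φ1] = [11, 16]
r2 m[wet→φ2] = [11, 8]
r3 m[φ0→sprk] = [32, 119]
r3 m[φ0→rain] = [49, 72]
r3 m[φ1→sprk] = [179, 70]
r3 m[φ1→wet] = [62, 59]
r3 m[φ2→cld] = [171, 78]
r3 m[φ2→wet] = [11, 16]
r3 m[φ3→rain] = [11, 7]
r3 m[φ3→ice] = [109, 42]
r3 m[sprk→φ0] = [14, 5]
r3 m[sprk→φ1] = [4, 13]
r3 m[rain→φ0] = [11, 7]
r3 m[rain→φ3] = [8, 9]
r3 m[cld→φ2] = [1, 1]
r3 m[ice→φ3] = [1, 1]
r3 m[wet→φ1] = [11, 16]
r3 m[wet→φ2] = [11, 8]
r4 m[φ0→sprk] = [32, 119]
r4 m[φ0→rain] = [49, 72]
r4 m[φ1→sprk] = [179, 70]
r4 m[φ1→wet] = [62, 59]
r4 m[φ2→cld] = [171, 78]
r4 m[φ2→wet] = [11, 16]
r4 m[φ3→rain] = [11, 7]
r4 m[φ3→ice] = [109, 42]
r4 m[sprk→φ0] = [179, 70]
r4 m[sprk→φ1] = [32, 119]
r4 m[rain→φ0] = [11, 7]
r4 m[rain→φ3] = [49, 72]
r4 m[cld→φ2] = [1, 1]
r4 m[ice→φ3] = [1, 1]
r4 m[wet→φ1] = [11, 16]
r4 m[wet→φ2] = [62, 59]
r5 m[φ0→sprk] = [32, 119]
r5 m[φ0→rain] = [669, 957]
r5 m[φ1→sprk] = [179, 70]
r5 m[φ1→wet] = [526, 517]
r5 m[φ2→cld] = [1089, 537]
r5 m[φ2→wet] = [11, 16]
r5 m[φ3→rain] = [11, 7]
r5 m[φ3→ice] = [752, 291]
r5 m[sprk→φ0] = [179, 70]
r5 m[sprk→φ1] = [32, 119]
r5 m[rain→φ0] = [11, 7]
r5 m[rain→φ3] = [49, 72]
r5 m[cld→φ2] = [1, 1]
r5 m[ice→φ3] = [1, 1]
r5 m[wet→φ1] = [11, 16]
r5 m[wet→φ2] = [62, 59]
r6 m[φ0→sprk] = [32, 119]
r6 m[φ0→rain] = [669, 957]
r6 m[φ1→sprk] = [179, 70]
r6 m[φ1→wet] = [526, 517]
r6 m[φ2→cld] = [1089, 537]
r6 m[φ2→wet] = [11, 16]
r6 m[φ3→rain] = [11, 7]
r6 m[φ3→ice] = [752, 291]
r6 m[sprk→φ0] = [179, 70]
r6 m[sprk→φ1] = [32, 119]
r6 m[rain→φ0] = [11, 7]
r6 m[rain→φ3] = [669, 957]
r6 m[cld→φ2] = [1, 1]
r6 m[ice→φ3] = [1, 1]
r6 m[wet→φ1] = [11, 16]
r6 m[wet→φ2] = [526, 517]
r7 m[φ0→sprk] = [32, 119]
r7 m[φ0→rain] = [669, 957]
r7 m[φ1→sprk] = [179, 70]
r7 m[φ1→wet] = [526, 517]
r7 m[φ2→cld] = [9387, 4671]
r7 m[φ2→wet] = [11, 16]
r7 m[φ3→rain] = [11, 7]
r7 m[φ3→ice] = [10137, 3921]
r7 m[sprk→φ0] = [179, 70]
r7 m[sprk→φ1] = [32, 119]
r7 m[rain→φ0] = [11, 7]
r7 m[rain→φ3] = [669, 957]
r7 m[cld→φ2] = [1, 1]
r7 m[ice→φ3] = [1, 1]
r7 m[wet→φ1] = [11, 16]
r7 m[wet→φ2] = [526, 517]
r8 m[φ0→sprk] = [32, 119]
r8 m[φ0→rain] = [669, 957]
r8 m[φ1→sprk] = [179, 70]
r8 m[φ1→wet] = [526, 517]
r8 m[φ2→cld] = [9387, 4671]
r8 m[φ2→wet] = [11, 16]
r8 m[φ3→rain] = [11, 7]
r8 m[φ3→ice] = [10137, 3921]
r8 m[sprk→φ0] = [179, 70]
r8 m[sprk→φ1] = [32, 119]
r8 m[rain→φ0] = [11, 7]
r8 m[rain→φ3] = [669, 957]
r8 m[cld→φ2] = [1, 1]
r8 m[ice→φ3] = [1, 1]
r8 m[wet→φ1] = [11, 16]
r8 m[wet→φ2] = [526, 517]
fixed point reached at round 8
b[wet] = ⊗ incoming = [5786, 8272]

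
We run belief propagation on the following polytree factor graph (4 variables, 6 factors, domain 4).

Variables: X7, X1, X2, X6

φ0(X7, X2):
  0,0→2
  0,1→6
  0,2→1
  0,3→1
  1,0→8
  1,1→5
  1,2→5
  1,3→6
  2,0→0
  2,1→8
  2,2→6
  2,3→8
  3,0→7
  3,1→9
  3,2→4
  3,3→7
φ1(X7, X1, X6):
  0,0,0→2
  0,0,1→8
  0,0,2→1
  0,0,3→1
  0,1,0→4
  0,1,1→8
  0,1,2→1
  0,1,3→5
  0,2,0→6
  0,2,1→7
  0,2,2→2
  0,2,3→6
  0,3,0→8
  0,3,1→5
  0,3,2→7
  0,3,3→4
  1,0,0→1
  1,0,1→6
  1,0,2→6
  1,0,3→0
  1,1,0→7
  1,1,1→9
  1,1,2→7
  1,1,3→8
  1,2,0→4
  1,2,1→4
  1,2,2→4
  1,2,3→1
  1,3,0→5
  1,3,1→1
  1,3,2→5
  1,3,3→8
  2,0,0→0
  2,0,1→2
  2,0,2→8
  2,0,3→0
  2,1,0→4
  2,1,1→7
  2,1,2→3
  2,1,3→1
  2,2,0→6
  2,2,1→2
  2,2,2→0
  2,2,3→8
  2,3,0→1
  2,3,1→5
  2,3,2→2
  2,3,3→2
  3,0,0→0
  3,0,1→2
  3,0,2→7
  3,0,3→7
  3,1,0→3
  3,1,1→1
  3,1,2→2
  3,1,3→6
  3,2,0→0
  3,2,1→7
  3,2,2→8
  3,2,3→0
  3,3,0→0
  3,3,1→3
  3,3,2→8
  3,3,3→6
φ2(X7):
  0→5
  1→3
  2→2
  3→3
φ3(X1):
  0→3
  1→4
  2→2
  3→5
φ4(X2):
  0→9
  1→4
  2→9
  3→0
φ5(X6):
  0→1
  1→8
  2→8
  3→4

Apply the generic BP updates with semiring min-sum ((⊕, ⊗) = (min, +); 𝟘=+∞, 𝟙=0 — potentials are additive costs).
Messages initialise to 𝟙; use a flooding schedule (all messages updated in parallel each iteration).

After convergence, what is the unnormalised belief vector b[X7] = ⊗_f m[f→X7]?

b[X7] = [12, 14, 14, 13]

init: all messages = 𝟙 over 4 values
r1 m[φ0→X7] = [1, 5, 0, 4]
r1 m[φ0→X2] = [0, 5, 1, 1]
r1 m[φ1→X7] = [1, 0, 0, 0]
r1 m[φ1→X1] = [0, 1, 0, 0]
r1 m[φ1→X6] = [0, 1, 0, 0]
r1 m[φ2→X7] = [5, 3, 2, 3]
r1 m[φ3→X1] = [3, 4, 2, 5]
r1 m[φ4→X2] = [9, 4, 9, 0]
r1 m[φ5→X6] = [1, 8, 8, 4]
r1 m[X7→φ0] = [0, 0, 0, 0]
r1 m[X7→φ1] = [0, 0, 0, 0]
r1 m[X7→φ2] = [0, 0, 0, 0]
r1 m[X1→φ1] = [0, 0, 0, 0]
r1 m[X1→φ3] = [0, 0, 0, 0]
r1 m[X2→φ0] = [0, 0, 0, 0]
r1 m[X2→φ4] = [0, 0, 0, 0]
r1 m[X6→φ1] = [0, 0, 0, 0]
r1 m[X6→φ5] = [0, 0, 0, 0]
r2 m[φ0→X7] = [1, 5, 0, 4]
r2 m[φ0→X2] = [0, 5, 1, 1]
r2 m[φ1→X7] = [1, 0, 0, 0]
r2 m[φ1→X1] = [0, 1, 0, 0]
r2 m[φ1→X6] = [0, 1, 0, 0]
r2 m[φ2→X7] = [5, 3, 2, 3]
r2 m[φ3→X1] = [3, 4, 2, 5]
r2 m[φ4→X2] = [9, 4, 9, 0]
r2 m[φ5→X6] = [1, 8, 8, 4]
r2 m[X7→φ0] = [6, 3, 2, 3]
r2 m[X7→φ1] = [6, 8, 2, 7]
r2 m[X7→φ2] = [2, 5, 0, 4]
r2 m[X1→φ1] = [3, 4, 2, 5]
r2 m[X1→φ3] = [0, 1, 0, 0]
r2 m[X2→φ0] = [9, 4, 9, 0]
r2 m[X2→φ4] = [0, 5, 1, 1]
r2 m[X6→φ1] = [1, 8, 8, 4]
r2 m[X6→φ5] = [0, 1, 0, 0]
r3 m[φ0→X7] = [1, 6, 8, 7]
r3 m[φ0→X2] = [2, 8, 7, 7]
r3 m[φ1→X7] = [6, 5, 4, 3]
r3 m[φ1→X1] = [3, 7, 8, 4]
r3 m[φ1→X6] = [5, 6, 4, 5]
r3 m[φ2→X7] = [5, 3, 2, 3]
r3 m[φ3→X1] = [3, 4, 2, 5]
r3 m[φ4→X2] = [9, 4, 9, 0]
r3 m[φ5→X6] = [1, 8, 8, 4]
r3 m[X7→φ0] = [6, 3, 2, 3]
r3 m[X7→φ1] = [6, 8, 2, 7]
r3 m[X7→φ2] = [2, 5, 0, 4]
r3 m[X1→φ1] = [3, 4, 2, 5]
r3 m[X1→φ3] = [0, 1, 0, 0]
r3 m[X2→φ0] = [9, 4, 9, 0]
r3 m[X2→φ4] = [0, 5, 1, 1]
r3 m[X6→φ1] = [1, 8, 8, 4]
r3 m[X6→φ5] = [0, 1, 0, 0]
r4 m[φ0→X7] = [1, 6, 8, 7]
r4 m[φ0→X2] = [2, 8, 7, 7]
r4 m[φ1→X7] = [6, 5, 4, 3]
r4 m[φ1→X1] = [3, 7, 8, 4]
r4 m[φ1→X6] = [5, 6, 4, 5]
r4 m[φ2→X7] = [5, 3, 2, 3]
r4 m[φ3→X1] = [3, 4, 2, 5]
r4 m[φ4→X2] = [9, 4, 9, 0]
r4 m[φ5→X6] = [1, 8, 8, 4]
r4 m[X7→φ0] = [11, 8, 6, 6]
r4 m[X7→φ1] = [6, 9, 10, 10]
r4 m[X7→φ2] = [7, 11, 12, 10]
r4 m[X1→φ1] = [3, 4, 2, 5]
r4 m[X1→φ3] = [3, 7, 8, 4]
r4 m[X2→φ0] = [9, 4, 9, 0]
r4 m[X2→φ4] = [2, 8, 7, 7]
r4 m[X6→φ1] = [1, 8, 8, 4]
r4 m[X6→φ5] = [5, 6, 4, 5]
r5 m[φ0→X7] = [1, 6, 8, 7]
r5 m[φ0→X2] = [6, 13, 10, 12]
r5 m[φ1→X7] = [6, 5, 4, 3]
r5 m[φ1→X1] = [9, 11, 11, 11]
r5 m[φ1→X6] = [11, 14, 10, 10]
r5 m[φ2→X7] = [5, 3, 2, 3]
r5 m[φ3→X1] = [3, 4, 2, 5]
r5 m[φ4→X2] = [9, 4, 9, 0]
r5 m[φ5→X6] = [1, 8, 8, 4]
r5 m[X7→φ0] = [11, 8, 6, 6]
r5 m[X7→φ1] = [6, 9, 10, 10]
r5 m[X7→φ2] = [7, 11, 12, 10]
r5 m[X1→φ1] = [3, 4, 2, 5]
r5 m[X1→φ3] = [3, 7, 8, 4]
r5 m[X2→φ0] = [9, 4, 9, 0]
r5 m[X2→φ4] = [2, 8, 7, 7]
r5 m[X6→φ1] = [1, 8, 8, 4]
r5 m[X6→φ5] = [5, 6, 4, 5]
r6 m[φ0→X7] = [1, 6, 8, 7]
r6 m[φ0→X2] = [6, 13, 10, 12]
r6 m[φ1→X7] = [6, 5, 4, 3]
r6 m[φ1→X1] = [9, 11, 11, 11]
r6 m[φ1→X6] = [11, 14, 10, 10]
r6 m[φ2→X7] = [5, 3, 2, 3]
r6 m[φ3→X1] = [3, 4, 2, 5]
r6 m[φ4→X2] = [9, 4, 9, 0]
r6 m[φ5→X6] = [1, 8, 8, 4]
r6 m[X7→φ0] = [11, 8, 6, 6]
r6 m[X7→φ1] = [6, 9, 10, 10]
r6 m[X7→φ2] = [7, 11, 12, 10]
r6 m[X1→φ1] = [3, 4, 2, 5]
r6 m[X1→φ3] = [9, 11, 11, 11]
r6 m[X2→φ0] = [9, 4, 9, 0]
r6 m[X2→φ4] = [6, 13, 10, 12]
r6 m[X6→φ1] = [1, 8, 8, 4]
r6 m[X6→φ5] = [11, 14, 10, 10]
r7 m[φ0→X7] = [1, 6, 8, 7]
r7 m[φ0→X2] = [6, 13, 10, 12]
r7 m[φ1→X7] = [6, 5, 4, 3]
r7 m[φ1→X1] = [9, 11, 11, 11]
r7 m[φ1→X6] = [11, 14, 10, 10]
r7 m[φ2→X7] = [5, 3, 2, 3]
r7 m[φ3→X1] = [3, 4, 2, 5]
r7 m[φ4→X2] = [9, 4, 9, 0]
r7 m[φ5→X6] = [1, 8, 8, 4]
r7 m[X7→φ0] = [11, 8, 6, 6]
r7 m[X7→φ1] = [6, 9, 10, 10]
r7 m[X7→φ2] = [7, 11, 12, 10]
r7 m[X1→φ1] = [3, 4, 2, 5]
r7 m[X1→φ3] = [9, 11, 11, 11]
r7 m[X2→φ0] = [9, 4, 9, 0]
r7 m[X2→φ4] = [6, 13, 10, 12]
r7 m[X6→φ1] = [1, 8, 8, 4]
r7 m[X6→φ5] = [11, 14, 10, 10]
fixed point reached at round 7
b[X7] = ⊗ incoming = [12, 14, 14, 13]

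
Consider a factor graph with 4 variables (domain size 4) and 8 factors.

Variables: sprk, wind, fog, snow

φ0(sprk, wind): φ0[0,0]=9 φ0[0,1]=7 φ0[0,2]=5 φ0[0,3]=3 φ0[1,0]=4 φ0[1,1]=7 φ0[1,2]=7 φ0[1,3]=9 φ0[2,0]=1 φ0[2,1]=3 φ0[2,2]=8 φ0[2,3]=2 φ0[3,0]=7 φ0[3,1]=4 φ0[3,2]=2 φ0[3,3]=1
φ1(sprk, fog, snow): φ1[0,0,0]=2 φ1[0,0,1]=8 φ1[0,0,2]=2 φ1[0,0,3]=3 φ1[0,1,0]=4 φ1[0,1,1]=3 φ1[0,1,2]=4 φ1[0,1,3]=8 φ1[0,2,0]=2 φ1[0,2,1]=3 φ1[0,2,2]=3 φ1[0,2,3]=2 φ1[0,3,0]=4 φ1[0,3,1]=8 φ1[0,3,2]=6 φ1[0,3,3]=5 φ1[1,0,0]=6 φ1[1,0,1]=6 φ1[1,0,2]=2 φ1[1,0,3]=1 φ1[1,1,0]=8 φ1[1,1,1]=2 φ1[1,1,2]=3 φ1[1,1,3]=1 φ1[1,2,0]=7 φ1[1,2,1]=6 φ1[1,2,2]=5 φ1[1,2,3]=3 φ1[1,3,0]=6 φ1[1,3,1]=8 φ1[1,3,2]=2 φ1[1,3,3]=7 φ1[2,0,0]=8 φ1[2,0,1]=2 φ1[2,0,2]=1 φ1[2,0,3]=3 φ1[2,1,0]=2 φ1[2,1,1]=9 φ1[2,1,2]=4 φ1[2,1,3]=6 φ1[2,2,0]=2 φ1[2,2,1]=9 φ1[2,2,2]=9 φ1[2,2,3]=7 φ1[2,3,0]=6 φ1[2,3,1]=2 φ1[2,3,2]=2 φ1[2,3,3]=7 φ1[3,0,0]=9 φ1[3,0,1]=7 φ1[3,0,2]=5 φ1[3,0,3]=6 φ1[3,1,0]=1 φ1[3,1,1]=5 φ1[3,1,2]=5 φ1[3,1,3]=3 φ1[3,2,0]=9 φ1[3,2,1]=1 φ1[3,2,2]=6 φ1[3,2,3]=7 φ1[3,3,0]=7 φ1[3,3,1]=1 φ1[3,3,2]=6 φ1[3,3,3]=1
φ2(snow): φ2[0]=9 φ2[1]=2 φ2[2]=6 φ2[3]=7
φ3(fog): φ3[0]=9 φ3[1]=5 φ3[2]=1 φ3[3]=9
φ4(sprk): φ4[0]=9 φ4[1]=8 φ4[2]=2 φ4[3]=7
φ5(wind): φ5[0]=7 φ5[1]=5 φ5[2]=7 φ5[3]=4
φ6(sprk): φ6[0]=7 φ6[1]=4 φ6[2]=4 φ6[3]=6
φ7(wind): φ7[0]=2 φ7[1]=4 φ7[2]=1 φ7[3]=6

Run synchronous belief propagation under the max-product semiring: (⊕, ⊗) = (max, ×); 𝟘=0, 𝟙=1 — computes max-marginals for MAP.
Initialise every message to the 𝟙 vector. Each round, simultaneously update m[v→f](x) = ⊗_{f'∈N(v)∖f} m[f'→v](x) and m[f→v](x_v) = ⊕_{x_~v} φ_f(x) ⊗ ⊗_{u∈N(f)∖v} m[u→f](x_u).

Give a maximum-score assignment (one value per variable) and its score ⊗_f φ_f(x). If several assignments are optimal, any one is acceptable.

assignment: (sprk=1, wind=3, fog=0, snow=0); score = 3359232

init: all messages = 𝟙 over 4 values
r1 m[φ0→sprk] = [9, 9, 8, 7]
r1 m[φ0→wind] = [9, 7, 8, 9]
r1 m[φ1→sprk] = [8, 8, 9, 9]
r1 m[φ1→fog] = [9, 9, 9, 8]
r1 m[φ1→snow] = [9, 9, 9, 8]
r1 m[φ2→snow] = [9, 2, 6, 7]
r1 m[φ3→fog] = [9, 5, 1, 9]
r1 m[φ4→sprk] = [9, 8, 2, 7]
r1 m[φ5→wind] = [7, 5, 7, 4]
r1 m[φ6→sprk] = [7, 4, 4, 6]
r1 m[φ7→wind] = [2, 4, 1, 6]
r1 m[sprk→φ0] = [1, 1, 1, 1]
r1 m[sprk→φ1] = [1, 1, 1, 1]
r1 m[sprk→φ4] = [1, 1, 1, 1]
r1 m[sprk→φ6] = [1, 1, 1, 1]
r1 m[wind→φ0] = [1, 1, 1, 1]
r1 m[wind→φ5] = [1, 1, 1, 1]
r1 m[wind→φ7] = [1, 1, 1, 1]
r1 m[fog→φ1] = [1, 1, 1, 1]
r1 m[fog→φ3] = [1, 1, 1, 1]
r1 m[snow→φ1] = [1, 1, 1, 1]
r1 m[snow→φ2] = [1, 1, 1, 1]
r2 m[φ0→sprk] = [9, 9, 8, 7]
r2 m[φ0→wind] = [9, 7, 8, 9]
r2 m[φ1→sprk] = [8, 8, 9, 9]
r2 m[φ1→fog] = [9, 9, 9, 8]
r2 m[φ1→snow] = [9, 9, 9, 8]
r2 m[φ2→snow] = [9, 2, 6, 7]
r2 m[φ3→fog] = [9, 5, 1, 9]
r2 m[φ4→sprk] = [9, 8, 2, 7]
r2 m[φ5→wind] = [7, 5, 7, 4]
r2 m[φ6→sprk] = [7, 4, 4, 6]
r2 m[φ7→wind] = [2, 4, 1, 6]
r2 m[sprk→φ0] = [504, 256, 72, 378]
r2 m[sprk→φ1] = [567, 288, 64, 294]
r2 m[sprk→φ4] = [504, 288, 288, 378]
r2 m[sprk→φ6] = [648, 576, 144, 441]
r2 m[wind→φ0] = [14, 20, 7, 24]
r2 m[wind→φ5] = [18, 28, 8, 54]
r2 m[wind→φ7] = [63, 35, 56, 36]
r2 m[fog→φ1] = [9, 5, 1, 9]
r2 m[fog→φ3] = [9, 9, 9, 8]
r2 m[snow→φ1] = [9, 2, 6, 7]
r2 m[snow→φ2] = [9, 9, 9, 8]
r3 m[φ0→sprk] = [140, 216, 60, 98]
r3 m[φ0→wind] = [4536, 3528, 2520, 2304]
r3 m[φ1→sprk] = [324, 486, 648, 729]
r3 m[φ1→fog] = [23814, 31752, 23814, 20412]
r3 m[φ1→snow] = [23814, 40824, 30618, 25515]
r3 m[φ2→snow] = [9, 2, 6, 7]
r3 m[φ3→fog] = [9, 5, 1, 9]
r3 m[φ4→sprk] = [9, 8, 2, 7]
r3 m[φ5→wind] = [7, 5, 7, 4]
r3 m[φ6→sprk] = [7, 4, 4, 6]
r3 m[φ7→wind] = [2, 4, 1, 6]
r3 m[sprk→φ0] = [504, 256, 72, 378]
r3 m[sprk→φ1] = [567, 288, 64, 294]
r3 m[sprk→φ4] = [504, 288, 288, 378]
r3 m[sprk→φ6] = [648, 576, 144, 441]
r3 m[wind→φ0] = [14, 20, 7, 24]
r3 m[wind→φ5] = [18, 28, 8, 54]
r3 m[wind→φ7] = [63, 35, 56, 36]
r3 m[fog→φ1] = [9, 5, 1, 9]
r3 m[fog→φ3] = [9, 9, 9, 8]
r3 m[snow→φ1] = [9, 2, 6, 7]
r3 m[snow→φ2] = [9, 9, 9, 8]
r4 m[φ0→sprk] = [140, 216, 60, 98]
r4 m[φ0→wind] = [4536, 3528, 2520, 2304]
r4 m[φ1→sprk] = [324, 486, 648, 729]
r4 m[φ1→fog] = [23814, 31752, 23814, 20412]
r4 m[φ1→snow] = [23814, 40824, 30618, 25515]
r4 m[φ2→snow] = [9, 2, 6, 7]
r4 m[φ3→fog] = [9, 5, 1, 9]
r4 m[φ4→sprk] = [9, 8, 2, 7]
r4 m[φ5→wind] = [7, 5, 7, 4]
r4 m[φ6→sprk] = [7, 4, 4, 6]
r4 m[φ7→wind] = [2, 4, 1, 6]
r4 m[sprk→φ0] = [20412, 15552, 5184, 30618]
r4 m[sprk→φ1] = [8820, 6912, 480, 4116]
r4 m[sprk→φ4] = [317520, 419904, 155520, 428652]
r4 m[sprk→φ6] = [408240, 839808, 77760, 500094]
r4 m[wind→φ0] = [14, 20, 7, 24]
r4 m[wind→φ5] = [9072, 14112, 2520, 13824]
r4 m[wind→φ7] = [31752, 17640, 17640, 9216]
r4 m[fog→φ1] = [9, 5, 1, 9]
r4 m[fog→φ3] = [23814, 31752, 23814, 20412]
r4 m[snow→φ1] = [9, 2, 6, 7]
r4 m[snow→φ2] = [23814, 40824, 30618, 25515]
r5 m[φ0→sprk] = [140, 216, 60, 98]
r5 m[φ0→wind] = [214326, 142884, 108864, 139968]
r5 m[φ1→sprk] = [324, 486, 648, 729]
r5 m[φ1→fog] = [373248, 497664, 435456, 373248]
r5 m[φ1→snow] = [373248, 635040, 476280, 435456]
r5 m[φ2→snow] = [9, 2, 6, 7]
r5 m[φ3→fog] = [9, 5, 1, 9]
r5 m[φ4→sprk] = [9, 8, 2, 7]
r5 m[φ5→wind] = [7, 5, 7, 4]
r5 m[φ6→sprk] = [7, 4, 4, 6]
r5 m[φ7→wind] = [2, 4, 1, 6]
r5 m[sprk→φ0] = [20412, 15552, 5184, 30618]
r5 m[sprk→φ1] = [8820, 6912, 480, 4116]
r5 m[sprk→φ4] = [317520, 419904, 155520, 428652]
r5 m[sprk→φ6] = [408240, 839808, 77760, 500094]
r5 m[wind→φ0] = [14, 20, 7, 24]
r5 m[wind→φ5] = [9072, 14112, 2520, 13824]
r5 m[wind→φ7] = [31752, 17640, 17640, 9216]
r5 m[fog→φ1] = [9, 5, 1, 9]
r5 m[fog→φ3] = [23814, 31752, 23814, 20412]
r5 m[snow→φ1] = [9, 2, 6, 7]
r5 m[snow→φ2] = [23814, 40824, 30618, 25515]
r6 m[φ0→sprk] = [140, 216, 60, 98]
r6 m[φ0→wind] = [214326, 142884, 108864, 139968]
r6 m[φ1→sprk] = [324, 486, 648, 729]
r6 m[φ1→fog] = [373248, 497664, 435456, 373248]
r6 m[φ1→snow] = [373248, 635040, 476280, 435456]
r6 m[φ2→snow] = [9, 2, 6, 7]
r6 m[φ3→fog] = [9, 5, 1, 9]
r6 m[φ4→sprk] = [9, 8, 2, 7]
r6 m[φ5→wind] = [7, 5, 7, 4]
r6 m[φ6→sprk] = [7, 4, 4, 6]
r6 m[φ7→wind] = [2, 4, 1, 6]
r6 m[sprk→φ0] = [20412, 15552, 5184, 30618]
r6 m[sprk→φ1] = [8820, 6912, 480, 4116]
r6 m[sprk→φ4] = [317520, 419904, 155520, 428652]
r6 m[sprk→φ6] = [408240, 839808, 77760, 500094]
r6 m[wind→φ0] = [14, 20, 7, 24]
r6 m[wind→φ5] = [428652, 571536, 108864, 839808]
r6 m[wind→φ7] = [1500282, 714420, 762048, 559872]
r6 m[fog→φ1] = [9, 5, 1, 9]
r6 m[fog→φ3] = [373248, 497664, 435456, 373248]
r6 m[snow→φ1] = [9, 2, 6, 7]
r6 m[snow→φ2] = [373248, 635040, 476280, 435456]
r7 m[φ0→sprk] = [140, 216, 60, 98]
r7 m[φ0→wind] = [214326, 142884, 108864, 139968]
r7 m[φ1→sprk] = [324, 486, 648, 729]
r7 m[φ1→fog] = [373248, 497664, 435456, 373248]
r7 m[φ1→snow] = [373248, 635040, 476280, 435456]
r7 m[φ2→snow] = [9, 2, 6, 7]
r7 m[φ3→fog] = [9, 5, 1, 9]
r7 m[φ4→sprk] = [9, 8, 2, 7]
r7 m[φ5→wind] = [7, 5, 7, 4]
r7 m[φ6→sprk] = [7, 4, 4, 6]
r7 m[φ7→wind] = [2, 4, 1, 6]
r7 m[sprk→φ0] = [20412, 15552, 5184, 30618]
r7 m[sprk→φ1] = [8820, 6912, 480, 4116]
r7 m[sprk→φ4] = [317520, 419904, 155520, 428652]
r7 m[sprk→φ6] = [408240, 839808, 77760, 500094]
r7 m[wind→φ0] = [14, 20, 7, 24]
r7 m[wind→φ5] = [428652, 571536, 108864, 839808]
r7 m[wind→φ7] = [1500282, 714420, 762048, 559872]
r7 m[fog→φ1] = [9, 5, 1, 9]
r7 m[fog→φ3] = [373248, 497664, 435456, 373248]
r7 m[snow→φ1] = [9, 2, 6, 7]
r7 m[snow→φ2] = [373248, 635040, 476280, 435456]
fixed point reached at round 7
traceback from sprk: (sprk=1, wind=3, fog=0, snow=0), score=3359232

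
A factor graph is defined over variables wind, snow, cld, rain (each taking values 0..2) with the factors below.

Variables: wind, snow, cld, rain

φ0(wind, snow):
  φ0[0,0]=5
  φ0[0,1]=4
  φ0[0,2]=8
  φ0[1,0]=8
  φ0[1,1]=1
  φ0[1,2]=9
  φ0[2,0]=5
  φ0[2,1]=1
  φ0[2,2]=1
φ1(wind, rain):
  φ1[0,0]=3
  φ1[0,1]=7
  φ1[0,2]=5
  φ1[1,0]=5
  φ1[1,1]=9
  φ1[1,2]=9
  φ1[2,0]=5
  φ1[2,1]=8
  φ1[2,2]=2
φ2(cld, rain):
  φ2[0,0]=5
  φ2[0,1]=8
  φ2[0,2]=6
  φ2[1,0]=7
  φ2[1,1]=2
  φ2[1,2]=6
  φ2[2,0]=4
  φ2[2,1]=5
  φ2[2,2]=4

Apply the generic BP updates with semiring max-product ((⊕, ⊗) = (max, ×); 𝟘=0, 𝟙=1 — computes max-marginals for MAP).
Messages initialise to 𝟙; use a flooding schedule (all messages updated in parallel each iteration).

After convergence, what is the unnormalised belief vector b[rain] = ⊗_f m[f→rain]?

init: all messages = 𝟙 over 3 values
r1 m[φ0→wind] = [8, 9, 5]
r1 m[φ0→snow] = [8, 4, 9]
r1 m[φ1→wind] = [7, 9, 8]
r1 m[φ1→rain] = [5, 9, 9]
r1 m[φ2→cld] = [8, 7, 5]
r1 m[φ2→rain] = [7, 8, 6]
r1 m[wind→φ0] = [1, 1, 1]
r1 m[wind→φ1] = [1, 1, 1]
r1 m[snow→φ0] = [1, 1, 1]
r1 m[cld→φ2] = [1, 1, 1]
r1 m[rain→φ1] = [1, 1, 1]
r1 m[rain→φ2] = [1, 1, 1]
r2 m[φ0→wind] = [8, 9, 5]
r2 m[φ0→snow] = [8, 4, 9]
r2 m[φ1→wind] = [7, 9, 8]
r2 m[φ1→rain] = [5, 9, 9]
r2 m[φ2→cld] = [8, 7, 5]
r2 m[φ2→rain] = [7, 8, 6]
r2 m[wind→φ0] = [7, 9, 8]
r2 m[wind→φ1] = [8, 9, 5]
r2 m[snow→φ0] = [1, 1, 1]
r2 m[cld→φ2] = [1, 1, 1]
r2 m[rain→φ1] = [7, 8, 6]
r2 m[rain→φ2] = [5, 9, 9]
r3 m[φ0→wind] = [8, 9, 5]
r3 m[φ0→snow] = [72, 28, 81]
r3 m[φ1→wind] = [56, 72, 64]
r3 m[φ1→rain] = [45, 81, 81]
r3 m[φ2→cld] = [72, 54, 45]
r3 m[φ2→rain] = [7, 8, 6]
r3 m[wind→φ0] = [7, 9, 8]
r3 m[wind→φ1] = [8, 9, 5]
r3 m[snow→φ0] = [1, 1, 1]
r3 m[cld→φ2] = [1, 1, 1]
r3 m[rain→φ1] = [7, 8, 6]
r3 m[rain→φ2] = [5, 9, 9]
r4 m[φ0→wind] = [8, 9, 5]
r4 m[φ0→snow] = [72, 28, 81]
r4 m[φ1→wind] = [56, 72, 64]
r4 m[φ1→rain] = [45, 81, 81]
r4 m[φ2→cld] = [72, 54, 45]
r4 m[φ2→rain] = [7, 8, 6]
r4 m[wind→φ0] = [56, 72, 64]
r4 m[wind→φ1] = [8, 9, 5]
r4 m[snow→φ0] = [1, 1, 1]
r4 m[cld→φ2] = [1, 1, 1]
r4 m[rain→φ1] = [7, 8, 6]
r4 m[rain→φ2] = [45, 81, 81]
r5 m[φ0→wind] = [8, 9, 5]
r5 m[φ0→snow] = [576, 224, 648]
r5 m[φ1→wind] = [56, 72, 64]
r5 m[φ1→rain] = [45, 81, 81]
r5 m[φ2→cld] = [648, 486, 405]
r5 m[φ2→rain] = [7, 8, 6]
r5 m[wind→φ0] = [56, 72, 64]
r5 m[wind→φ1] = [8, 9, 5]
r5 m[snow→φ0] = [1, 1, 1]
r5 m[cld→φ2] = [1, 1, 1]
r5 m[rain→φ1] = [7, 8, 6]
r5 m[rain→φ2] = [45, 81, 81]
r6 m[φ0→wind] = [8, 9, 5]
r6 m[φ0→snow] = [576, 224, 648]
r6 m[φ1→wind] = [56, 72, 64]
r6 m[φ1→rain] = [45, 81, 81]
r6 m[φ2→cld] = [648, 486, 405]
r6 m[φ2→rain] = [7, 8, 6]
r6 m[wind→φ0] = [56, 72, 64]
r6 m[wind→φ1] = [8, 9, 5]
r6 m[snow→φ0] = [1, 1, 1]
r6 m[cld→φ2] = [1, 1, 1]
r6 m[rain→φ1] = [7, 8, 6]
r6 m[rain→φ2] = [45, 81, 81]
fixed point reached at round 6
b[rain] = ⊗ incoming = [315, 648, 486]

b[rain] = [315, 648, 486]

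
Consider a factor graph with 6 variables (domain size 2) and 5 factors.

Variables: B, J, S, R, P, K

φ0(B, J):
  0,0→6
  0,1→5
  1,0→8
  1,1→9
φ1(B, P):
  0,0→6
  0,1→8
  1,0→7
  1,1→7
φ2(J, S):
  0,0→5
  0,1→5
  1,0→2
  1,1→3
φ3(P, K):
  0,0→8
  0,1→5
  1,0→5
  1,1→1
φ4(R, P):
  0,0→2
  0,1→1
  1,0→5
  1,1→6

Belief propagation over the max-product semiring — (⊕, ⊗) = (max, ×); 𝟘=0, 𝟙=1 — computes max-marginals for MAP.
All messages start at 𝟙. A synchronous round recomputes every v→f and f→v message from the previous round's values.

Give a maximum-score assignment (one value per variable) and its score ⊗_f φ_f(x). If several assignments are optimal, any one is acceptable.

assignment: (B=1, J=0, S=0, R=1, P=0, K=0); score = 11200

init: all messages = 𝟙 over 2 values
r1 m[φ0→B] = [6, 9]
r1 m[φ0→J] = [8, 9]
r1 m[φ1→B] = [8, 7]
r1 m[φ1→P] = [7, 8]
r1 m[φ2→J] = [5, 3]
r1 m[φ2→S] = [5, 5]
r1 m[φ3→P] = [8, 5]
r1 m[φ3→K] = [8, 5]
r1 m[φ4→R] = [2, 6]
r1 m[φ4→P] = [5, 6]
r1 m[B→φ0] = [1, 1]
r1 m[B→φ1] = [1, 1]
r1 m[J→φ0] = [1, 1]
r1 m[J→φ2] = [1, 1]
r1 m[S→φ2] = [1, 1]
r1 m[R→φ4] = [1, 1]
r1 m[P→φ1] = [1, 1]
r1 m[P→φ3] = [1, 1]
r1 m[P→φ4] = [1, 1]
r1 m[K→φ3] = [1, 1]
r2 m[φ0→B] = [6, 9]
r2 m[φ0→J] = [8, 9]
r2 m[φ1→B] = [8, 7]
r2 m[φ1→P] = [7, 8]
r2 m[φ2→J] = [5, 3]
r2 m[φ2→S] = [5, 5]
r2 m[φ3→P] = [8, 5]
r2 m[φ3→K] = [8, 5]
r2 m[φ4→R] = [2, 6]
r2 m[φ4→P] = [5, 6]
r2 m[B→φ0] = [8, 7]
r2 m[B→φ1] = [6, 9]
r2 m[J→φ0] = [5, 3]
r2 m[J→φ2] = [8, 9]
r2 m[S→φ2] = [1, 1]
r2 m[R→φ4] = [1, 1]
r2 m[P→φ1] = [40, 30]
r2 m[P→φ3] = [35, 48]
r2 m[P→φ4] = [56, 40]
r2 m[K→φ3] = [1, 1]
r3 m[φ0→B] = [30, 40]
r3 m[φ0→J] = [56, 63]
r3 m[φ1→B] = [240, 280]
r3 m[φ1→P] = [63, 63]
r3 m[φ2→J] = [5, 3]
r3 m[φ2→S] = [40, 40]
r3 m[φ3→P] = [8, 5]
r3 m[φ3→K] = [280, 175]
r3 m[φ4→R] = [112, 280]
r3 m[φ4→P] = [5, 6]
r3 m[B→φ0] = [8, 7]
r3 m[B→φ1] = [6, 9]
r3 m[J→φ0] = [5, 3]
r3 m[J→φ2] = [8, 9]
r3 m[S→φ2] = [1, 1]
r3 m[R→φ4] = [1, 1]
r3 m[P→φ1] = [40, 30]
r3 m[P→φ3] = [35, 48]
r3 m[P→φ4] = [56, 40]
r3 m[K→φ3] = [1, 1]
r4 m[φ0→B] = [30, 40]
r4 m[φ0→J] = [56, 63]
r4 m[φ1→B] = [240, 280]
r4 m[φ1→P] = [63, 63]
r4 m[φ2→J] = [5, 3]
r4 m[φ2→S] = [40, 40]
r4 m[φ3→P] = [8, 5]
r4 m[φ3→K] = [280, 175]
r4 m[φ4→R] = [112, 280]
r4 m[φ4→P] = [5, 6]
r4 m[B→φ0] = [240, 280]
r4 m[B→φ1] = [30, 40]
r4 m[J→φ0] = [5, 3]
r4 m[J→φ2] = [56, 63]
r4 m[S→φ2] = [1, 1]
r4 m[R→φ4] = [1, 1]
r4 m[P→φ1] = [40, 30]
r4 m[P→φ3] = [315, 378]
r4 m[P→φ4] = [504, 315]
r4 m[K→φ3] = [1, 1]
r5 m[φ0→B] = [30, 40]
r5 m[φ0→J] = [2240, 2520]
r5 m[φ1→B] = [240, 280]
r5 m[φ1→P] = [280, 280]
r5 m[φ2→J] = [5, 3]
r5 m[φ2→S] = [280, 280]
r5 m[φ3→P] = [8, 5]
r5 m[φ3→K] = [2520, 1575]
r5 m[φ4→R] = [1008, 2520]
r5 m[φ4→P] = [5, 6]
r5 m[B→φ0] = [240, 280]
r5 m[B→φ1] = [30, 40]
r5 m[J→φ0] = [5, 3]
r5 m[J→φ2] = [56, 63]
r5 m[S→φ2] = [1, 1]
r5 m[R→φ4] = [1, 1]
r5 m[P→φ1] = [40, 30]
r5 m[P→φ3] = [315, 378]
r5 m[P→φ4] = [504, 315]
r5 m[K→φ3] = [1, 1]
r6 m[φ0→B] = [30, 40]
r6 m[φ0→J] = [2240, 2520]
r6 m[φ1→B] = [240, 280]
r6 m[φ1→P] = [280, 280]
r6 m[φ2→J] = [5, 3]
r6 m[φ2→S] = [280, 280]
r6 m[φ3→P] = [8, 5]
r6 m[φ3→K] = [2520, 1575]
r6 m[φ4→R] = [1008, 2520]
r6 m[φ4→P] = [5, 6]
r6 m[B→φ0] = [240, 280]
r6 m[B→φ1] = [30, 40]
r6 m[J→φ0] = [5, 3]
r6 m[J→φ2] = [2240, 2520]
r6 m[S→φ2] = [1, 1]
r6 m[R→φ4] = [1, 1]
r6 m[P→φ1] = [40, 30]
r6 m[P→φ3] = [1400, 1680]
r6 m[P→φ4] = [2240, 1400]
r6 m[K→φ3] = [1, 1]
r7 m[φ0→B] = [30, 40]
r7 m[φ0→J] = [2240, 2520]
r7 m[φ1→B] = [240, 280]
r7 m[φ1→P] = [280, 280]
r7 m[φ2→J] = [5, 3]
r7 m[φ2→S] = [11200, 11200]
r7 m[φ3→P] = [8, 5]
r7 m[φ3→K] = [11200, 7000]
r7 m[φ4→R] = [4480, 11200]
r7 m[φ4→P] = [5, 6]
r7 m[B→φ0] = [240, 280]
r7 m[B→φ1] = [30, 40]
r7 m[J→φ0] = [5, 3]
r7 m[J→φ2] = [2240, 2520]
r7 m[S→φ2] = [1, 1]
r7 m[R→φ4] = [1, 1]
r7 m[P→φ1] = [40, 30]
r7 m[P→φ3] = [1400, 1680]
r7 m[P→φ4] = [2240, 1400]
r7 m[K→φ3] = [1, 1]
r8 m[φ0→B] = [30, 40]
r8 m[φ0→J] = [2240, 2520]
r8 m[φ1→B] = [240, 280]
r8 m[φ1→P] = [280, 280]
r8 m[φ2→J] = [5, 3]
r8 m[φ2→S] = [11200, 11200]
r8 m[φ3→P] = [8, 5]
r8 m[φ3→K] = [11200, 7000]
r8 m[φ4→R] = [4480, 11200]
r8 m[φ4→P] = [5, 6]
r8 m[B→φ0] = [240, 280]
r8 m[B→φ1] = [30, 40]
r8 m[J→φ0] = [5, 3]
r8 m[J→φ2] = [2240, 2520]
r8 m[S→φ2] = [1, 1]
r8 m[R→φ4] = [1, 1]
r8 m[P→φ1] = [40, 30]
r8 m[P→φ3] = [1400, 1680]
r8 m[P→φ4] = [2240, 1400]
r8 m[K→φ3] = [1, 1]
fixed point reached at round 8
traceback from B: (B=1, J=0, S=0, R=1, P=0, K=0), score=11200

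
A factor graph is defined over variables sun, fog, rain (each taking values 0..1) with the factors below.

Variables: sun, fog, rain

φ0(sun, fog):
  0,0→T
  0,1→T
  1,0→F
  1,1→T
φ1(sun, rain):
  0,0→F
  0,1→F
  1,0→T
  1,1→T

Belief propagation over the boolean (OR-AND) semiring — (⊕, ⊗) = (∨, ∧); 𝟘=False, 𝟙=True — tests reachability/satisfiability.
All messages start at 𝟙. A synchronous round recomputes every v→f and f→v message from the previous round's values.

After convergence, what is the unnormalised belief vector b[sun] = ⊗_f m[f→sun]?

b[sun] = [F, T]

init: all messages = 𝟙 over 2 values
r1 m[φ0→sun] = [T, T]
r1 m[φ0→fog] = [T, T]
r1 m[φ1→sun] = [F, T]
r1 m[φ1→rain] = [T, T]
r1 m[sun→φ0] = [T, T]
r1 m[sun→φ1] = [T, T]
r1 m[fog→φ0] = [T, T]
r1 m[rain→φ1] = [T, T]
r2 m[φ0→sun] = [T, T]
r2 m[φ0→fog] = [T, T]
r2 m[φ1→sun] = [F, T]
r2 m[φ1→rain] = [T, T]
r2 m[sun→φ0] = [F, T]
r2 m[sun→φ1] = [T, T]
r2 m[fog→φ0] = [T, T]
r2 m[rain→φ1] = [T, T]
r3 m[φ0→sun] = [T, T]
r3 m[φ0→fog] = [F, T]
r3 m[φ1→sun] = [F, T]
r3 m[φ1→rain] = [T, T]
r3 m[sun→φ0] = [F, T]
r3 m[sun→φ1] = [T, T]
r3 m[fog→φ0] = [T, T]
r3 m[rain→φ1] = [T, T]
r4 m[φ0→sun] = [T, T]
r4 m[φ0→fog] = [F, T]
r4 m[φ1→sun] = [F, T]
r4 m[φ1→rain] = [T, T]
r4 m[sun→φ0] = [F, T]
r4 m[sun→φ1] = [T, T]
r4 m[fog→φ0] = [T, T]
r4 m[rain→φ1] = [T, T]
fixed point reached at round 4
b[sun] = ⊗ incoming = [F, T]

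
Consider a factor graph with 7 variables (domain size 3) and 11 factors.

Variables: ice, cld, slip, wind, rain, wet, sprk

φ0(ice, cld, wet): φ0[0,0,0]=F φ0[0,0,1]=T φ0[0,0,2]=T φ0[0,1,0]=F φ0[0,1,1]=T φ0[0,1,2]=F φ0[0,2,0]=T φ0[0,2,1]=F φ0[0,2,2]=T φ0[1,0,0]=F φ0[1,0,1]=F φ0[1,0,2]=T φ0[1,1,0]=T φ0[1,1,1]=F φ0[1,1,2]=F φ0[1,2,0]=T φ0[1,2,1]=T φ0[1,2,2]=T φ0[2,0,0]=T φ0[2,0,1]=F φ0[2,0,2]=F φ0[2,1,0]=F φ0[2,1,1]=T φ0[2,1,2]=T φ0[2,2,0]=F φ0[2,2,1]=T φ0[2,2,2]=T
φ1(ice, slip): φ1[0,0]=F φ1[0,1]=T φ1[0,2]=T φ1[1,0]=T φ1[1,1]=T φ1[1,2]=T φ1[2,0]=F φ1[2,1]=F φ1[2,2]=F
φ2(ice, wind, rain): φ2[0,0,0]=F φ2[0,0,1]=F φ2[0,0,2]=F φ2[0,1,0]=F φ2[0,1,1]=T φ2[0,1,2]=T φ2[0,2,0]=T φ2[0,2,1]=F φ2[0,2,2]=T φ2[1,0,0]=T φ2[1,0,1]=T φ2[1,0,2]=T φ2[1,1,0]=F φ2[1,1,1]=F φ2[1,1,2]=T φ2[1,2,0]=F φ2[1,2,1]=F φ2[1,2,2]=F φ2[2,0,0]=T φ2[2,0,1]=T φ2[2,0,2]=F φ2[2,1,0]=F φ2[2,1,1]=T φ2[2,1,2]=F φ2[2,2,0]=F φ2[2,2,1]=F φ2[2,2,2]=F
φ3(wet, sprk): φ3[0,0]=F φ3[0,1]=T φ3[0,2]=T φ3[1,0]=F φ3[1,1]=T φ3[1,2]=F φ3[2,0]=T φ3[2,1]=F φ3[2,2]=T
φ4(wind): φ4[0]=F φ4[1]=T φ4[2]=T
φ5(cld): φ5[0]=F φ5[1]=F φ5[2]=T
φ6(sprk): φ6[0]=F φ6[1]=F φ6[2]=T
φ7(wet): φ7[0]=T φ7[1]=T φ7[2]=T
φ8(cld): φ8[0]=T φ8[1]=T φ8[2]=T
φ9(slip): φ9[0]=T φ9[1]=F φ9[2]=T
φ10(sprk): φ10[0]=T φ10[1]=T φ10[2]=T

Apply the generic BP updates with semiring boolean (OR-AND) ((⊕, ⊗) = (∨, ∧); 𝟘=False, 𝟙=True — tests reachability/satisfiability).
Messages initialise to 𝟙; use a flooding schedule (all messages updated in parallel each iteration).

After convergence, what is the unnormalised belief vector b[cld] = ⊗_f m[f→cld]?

b[cld] = [F, F, T]

init: all messages = 𝟙 over 3 values
r1 m[φ0→ice] = [T, T, T]
r1 m[φ0→cld] = [T, T, T]
r1 m[φ0→wet] = [T, T, T]
r1 m[φ1→ice] = [T, T, F]
r1 m[φ1→slip] = [T, T, T]
r1 m[φ2→ice] = [T, T, T]
r1 m[φ2→wind] = [T, T, T]
r1 m[φ2→rain] = [T, T, T]
r1 m[φ3→wet] = [T, T, T]
r1 m[φ3→sprk] = [T, T, T]
r1 m[φ4→wind] = [F, T, T]
r1 m[φ5→cld] = [F, F, T]
r1 m[φ6→sprk] = [F, F, T]
r1 m[φ7→wet] = [T, T, T]
r1 m[φ8→cld] = [T, T, T]
r1 m[φ9→slip] = [T, F, T]
r1 m[φ10→sprk] = [T, T, T]
r1 m[ice→φ0] = [T, T, T]
r1 m[ice→φ1] = [T, T, T]
r1 m[ice→φ2] = [T, T, T]
r1 m[cld→φ0] = [T, T, T]
r1 m[cld→φ5] = [T, T, T]
r1 m[cld→φ8] = [T, T, T]
r1 m[slip→φ1] = [T, T, T]
r1 m[slip→φ9] = [T, T, T]
r1 m[wind→φ2] = [T, T, T]
r1 m[wind→φ4] = [T, T, T]
r1 m[rain→φ2] = [T, T, T]
r1 m[wet→φ0] = [T, T, T]
r1 m[wet→φ3] = [T, T, T]
r1 m[wet→φ7] = [T, T, T]
r1 m[sprk→φ3] = [T, T, T]
r1 m[sprk→φ6] = [T, T, T]
r1 m[sprk→φ10] = [T, T, T]
r2 m[φ0→ice] = [T, T, T]
r2 m[φ0→cld] = [T, T, T]
r2 m[φ0→wet] = [T, T, T]
r2 m[φ1→ice] = [T, T, F]
r2 m[φ1→slip] = [T, T, T]
r2 m[φ2→ice] = [T, T, T]
r2 m[φ2→wind] = [T, T, T]
r2 m[φ2→rain] = [T, T, T]
r2 m[φ3→wet] = [T, T, T]
r2 m[φ3→sprk] = [T, T, T]
r2 m[φ4→wind] = [F, T, T]
r2 m[φ5→cld] = [F, F, T]
r2 m[φ6→sprk] = [F, F, T]
r2 m[φ7→wet] = [T, T, T]
r2 m[φ8→cld] = [T, T, T]
r2 m[φ9→slip] = [T, F, T]
r2 m[φ10→sprk] = [T, T, T]
r2 m[ice→φ0] = [T, T, F]
r2 m[ice→φ1] = [T, T, T]
r2 m[ice→φ2] = [T, T, F]
r2 m[cld→φ0] = [F, F, T]
r2 m[cld→φ5] = [T, T, T]
r2 m[cld→φ8] = [F, F, T]
r2 m[slip→φ1] = [T, F, T]
r2 m[slip→φ9] = [T, T, T]
r2 m[wind→φ2] = [F, T, T]
r2 m[wind→φ4] = [T, T, T]
r2 m[rain→φ2] = [T, T, T]
r2 m[wet→φ0] = [T, T, T]
r2 m[wet→φ3] = [T, T, T]
r2 m[wet→φ7] = [T, T, T]
r2 m[sprk→φ3] = [F, F, T]
r2 m[sprk→φ6] = [T, T, T]
r2 m[sprk→φ10] = [F, F, T]
r3 m[φ0→ice] = [T, T, T]
r3 m[φ0→cld] = [T, T, T]
r3 m[φ0→wet] = [T, T, T]
r3 m[φ1→ice] = [T, T, F]
r3 m[φ1→slip] = [T, T, T]
r3 m[φ2→ice] = [T, T, T]
r3 m[φ2→wind] = [T, T, T]
r3 m[φ2→rain] = [T, T, T]
r3 m[φ3→wet] = [T, F, T]
r3 m[φ3→sprk] = [T, T, T]
r3 m[φ4→wind] = [F, T, T]
r3 m[φ5→cld] = [F, F, T]
r3 m[φ6→sprk] = [F, F, T]
r3 m[φ7→wet] = [T, T, T]
r3 m[φ8→cld] = [T, T, T]
r3 m[φ9→slip] = [T, F, T]
r3 m[φ10→sprk] = [T, T, T]
r3 m[ice→φ0] = [T, T, F]
r3 m[ice→φ1] = [T, T, T]
r3 m[ice→φ2] = [T, T, F]
r3 m[cld→φ0] = [F, F, T]
r3 m[cld→φ5] = [T, T, T]
r3 m[cld→φ8] = [F, F, T]
r3 m[slip→φ1] = [T, F, T]
r3 m[slip→φ9] = [T, T, T]
r3 m[wind→φ2] = [F, T, T]
r3 m[wind→φ4] = [T, T, T]
r3 m[rain→φ2] = [T, T, T]
r3 m[wet→φ0] = [T, T, T]
r3 m[wet→φ3] = [T, T, T]
r3 m[wet→φ7] = [T, T, T]
r3 m[sprk→φ3] = [F, F, T]
r3 m[sprk→φ6] = [T, T, T]
r3 m[sprk→φ10] = [F, F, T]
r4 m[φ0→ice] = [T, T, T]
r4 m[φ0→cld] = [T, T, T]
r4 m[φ0→wet] = [T, T, T]
r4 m[φ1→ice] = [T, T, F]
r4 m[φ1→slip] = [T, T, T]
r4 m[φ2→ice] = [T, T, T]
r4 m[φ2→wind] = [T, T, T]
r4 m[φ2→rain] = [T, T, T]
r4 m[φ3→wet] = [T, F, T]
r4 m[φ3→sprk] = [T, T, T]
r4 m[φ4→wind] = [F, T, T]
r4 m[φ5→cld] = [F, F, T]
r4 m[φ6→sprk] = [F, F, T]
r4 m[φ7→wet] = [T, T, T]
r4 m[φ8→cld] = [T, T, T]
r4 m[φ9→slip] = [T, F, T]
r4 m[φ10→sprk] = [T, T, T]
r4 m[ice→φ0] = [T, T, F]
r4 m[ice→φ1] = [T, T, T]
r4 m[ice→φ2] = [T, T, F]
r4 m[cld→φ0] = [F, F, T]
r4 m[cld→φ5] = [T, T, T]
r4 m[cld→φ8] = [F, F, T]
r4 m[slip→φ1] = [T, F, T]
r4 m[slip→φ9] = [T, T, T]
r4 m[wind→φ2] = [F, T, T]
r4 m[wind→φ4] = [T, T, T]
r4 m[rain→φ2] = [T, T, T]
r4 m[wet→φ0] = [T, F, T]
r4 m[wet→φ3] = [T, T, T]
r4 m[wet→φ7] = [T, F, T]
r4 m[sprk→φ3] = [F, F, T]
r4 m[sprk→φ6] = [T, T, T]
r4 m[sprk→φ10] = [F, F, T]
r5 m[φ0→ice] = [T, T, T]
r5 m[φ0→cld] = [T, T, T]
r5 m[φ0→wet] = [T, T, T]
r5 m[φ1→ice] = [T, T, F]
r5 m[φ1→slip] = [T, T, T]
r5 m[φ2→ice] = [T, T, T]
r5 m[φ2→wind] = [T, T, T]
r5 m[φ2→rain] = [T, T, T]
r5 m[φ3→wet] = [T, F, T]
r5 m[φ3→sprk] = [T, T, T]
r5 m[φ4→wind] = [F, T, T]
r5 m[φ5→cld] = [F, F, T]
r5 m[φ6→sprk] = [F, F, T]
r5 m[φ7→wet] = [T, T, T]
r5 m[φ8→cld] = [T, T, T]
r5 m[φ9→slip] = [T, F, T]
r5 m[φ10→sprk] = [T, T, T]
r5 m[ice→φ0] = [T, T, F]
r5 m[ice→φ1] = [T, T, T]
r5 m[ice→φ2] = [T, T, F]
r5 m[cld→φ0] = [F, F, T]
r5 m[cld→φ5] = [T, T, T]
r5 m[cld→φ8] = [F, F, T]
r5 m[slip→φ1] = [T, F, T]
r5 m[slip→φ9] = [T, T, T]
r5 m[wind→φ2] = [F, T, T]
r5 m[wind→φ4] = [T, T, T]
r5 m[rain→φ2] = [T, T, T]
r5 m[wet→φ0] = [T, F, T]
r5 m[wet→φ3] = [T, T, T]
r5 m[wet→φ7] = [T, F, T]
r5 m[sprk→φ3] = [F, F, T]
r5 m[sprk→φ6] = [T, T, T]
r5 m[sprk→φ10] = [F, F, T]
fixed point reached at round 5
b[cld] = ⊗ incoming = [F, F, T]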